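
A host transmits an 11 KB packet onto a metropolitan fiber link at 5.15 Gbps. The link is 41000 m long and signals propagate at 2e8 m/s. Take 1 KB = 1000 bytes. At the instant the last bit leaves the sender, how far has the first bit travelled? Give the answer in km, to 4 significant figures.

t_tx = L/R = 88000/5150000000 = 1.70874e-05 s.
Distance = s × t_tx = 200000000 × 1.70874e-05 = 3.417 km.

3.417 km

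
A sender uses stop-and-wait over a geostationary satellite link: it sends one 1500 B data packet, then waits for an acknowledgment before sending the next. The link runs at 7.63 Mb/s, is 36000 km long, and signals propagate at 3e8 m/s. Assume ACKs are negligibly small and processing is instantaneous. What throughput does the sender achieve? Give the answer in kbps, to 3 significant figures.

49.7 kbps

t_tx = L/R = 12000/7630000 = 0.00157274 s.
t_prop = 36000000/300000000 = 0.12 s; RTT = 0.24 s.
Cycle = t_tx + RTT = 0.241573 s.
Throughput = L / cycle = 12000 / 0.241573 = 49.7 kbps.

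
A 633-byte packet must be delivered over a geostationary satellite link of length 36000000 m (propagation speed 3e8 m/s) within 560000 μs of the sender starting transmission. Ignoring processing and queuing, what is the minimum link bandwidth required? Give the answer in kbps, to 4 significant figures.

L = 5064 bits.
Propagation delay = 36000000 / 300000000 = 120000 μs.
Transmission budget = 560000 − 120000 = 440000 μs.
R ≥ L / t_tx = 5064 bits / 0.44 s = 11.51 kbps.

11.51 kbps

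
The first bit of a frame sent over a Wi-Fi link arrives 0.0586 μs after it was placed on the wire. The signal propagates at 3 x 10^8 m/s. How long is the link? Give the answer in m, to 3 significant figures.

d = s × t_prop = 300000000 × 5.86e-08 = 17.6 m.

17.6 m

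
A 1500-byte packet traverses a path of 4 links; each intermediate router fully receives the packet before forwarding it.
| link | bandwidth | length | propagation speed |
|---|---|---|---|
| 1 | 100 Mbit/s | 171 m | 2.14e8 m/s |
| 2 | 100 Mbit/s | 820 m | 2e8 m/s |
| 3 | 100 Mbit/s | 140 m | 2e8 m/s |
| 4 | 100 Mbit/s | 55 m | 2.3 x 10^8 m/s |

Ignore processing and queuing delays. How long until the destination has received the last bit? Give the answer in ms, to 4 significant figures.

0.4858 ms

L = 1500 × 8 = 12000 bits.
Transmission delay per hop = L/R = 12000/100000000 = 0.12 ms; 4 hops → 0.48 ms.
Propagation delays (d/s per hop): 0.000799065, 0.0041, 0.0007, 0.00023913 ms; sum = 0.0058382 ms.
End-to-end = 0.4858 ms.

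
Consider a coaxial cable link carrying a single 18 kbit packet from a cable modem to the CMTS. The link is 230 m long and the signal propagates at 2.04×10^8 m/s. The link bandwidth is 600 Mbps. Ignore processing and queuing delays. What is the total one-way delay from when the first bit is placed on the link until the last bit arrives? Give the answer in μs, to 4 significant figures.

L = 18000 bits.
Transmission delay = L/R = 18000 / 600000000 = 30 μs.
Propagation delay = d/s = 230 m / 204000000 m/s = 1.12745 μs.
Total = 31.13 μs.

31.13 μs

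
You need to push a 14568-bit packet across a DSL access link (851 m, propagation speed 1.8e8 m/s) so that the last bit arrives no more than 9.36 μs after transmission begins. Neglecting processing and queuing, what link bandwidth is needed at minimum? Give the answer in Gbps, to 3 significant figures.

Propagation delay = 851 / 180000000 = 4.72778 μs.
Transmission budget = 9.36 − 4.72778 = 4.63222 μs.
R ≥ L / t_tx = 14568 bits / 4.63222e-06 s = 3.14 Gbps.

3.14 Gbps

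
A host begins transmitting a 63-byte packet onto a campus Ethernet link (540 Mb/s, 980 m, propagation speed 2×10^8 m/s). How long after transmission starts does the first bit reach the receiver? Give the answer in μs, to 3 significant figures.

First bit experiences only propagation delay: d/s = 980/200000000 = 4.90 μs.

4.90 μs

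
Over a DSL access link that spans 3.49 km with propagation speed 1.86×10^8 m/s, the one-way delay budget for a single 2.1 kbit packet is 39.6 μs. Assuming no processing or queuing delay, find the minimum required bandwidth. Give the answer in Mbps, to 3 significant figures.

Propagation delay = 3490 / 186000000 = 18.7634 μs.
Transmission budget = 39.6 − 18.7634 = 20.8366 μs.
R ≥ L / t_tx = 2100 bits / 2.08366e-05 s = 101 Mbps.

101 Mbps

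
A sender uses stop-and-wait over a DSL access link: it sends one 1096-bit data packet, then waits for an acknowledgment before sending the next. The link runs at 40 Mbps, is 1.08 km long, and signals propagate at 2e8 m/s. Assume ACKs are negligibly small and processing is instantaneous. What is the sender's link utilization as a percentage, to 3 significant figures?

71.7 %

t_tx = L/R = 1096/40000000 = 2.74e-05 s.
t_prop = 1080/200000000 = 5.4e-06 s; RTT = 1.08e-05 s.
Cycle = t_tx + RTT = 3.82e-05 s.
Utilization = t_tx / cycle = 2.74e-05/3.82e-05 = 71.7 %.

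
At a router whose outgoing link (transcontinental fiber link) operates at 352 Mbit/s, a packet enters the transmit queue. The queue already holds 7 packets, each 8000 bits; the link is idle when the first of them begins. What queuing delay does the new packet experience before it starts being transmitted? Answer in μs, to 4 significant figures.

Each queued packet: L/R = 8000/352000000 = 22.7273 μs.
7 queued → 159.091 μs.
Queuing delay = 159.1 μs.

159.1 μs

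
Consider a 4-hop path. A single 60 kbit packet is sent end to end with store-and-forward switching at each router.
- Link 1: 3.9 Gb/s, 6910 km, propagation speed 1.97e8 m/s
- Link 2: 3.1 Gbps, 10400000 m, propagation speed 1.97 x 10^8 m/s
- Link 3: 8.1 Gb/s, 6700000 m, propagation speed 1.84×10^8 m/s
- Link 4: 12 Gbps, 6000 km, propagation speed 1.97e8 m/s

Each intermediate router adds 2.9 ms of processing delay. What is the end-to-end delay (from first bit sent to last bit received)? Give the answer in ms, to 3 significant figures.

163 ms

L = 60000 bits.
Transmission delays (L/R per hop): 0.0153846, 0.0193548, 0.00740741, 0.005 ms; sum = 0.0471469 ms.
Propagation delays (d/s per hop): 35.0761, 52.7919, 36.413, 30.4569 ms; sum = 154.738 ms.
Processing at 3 router(s): 3 × 2.9 ms = 8.7 ms.
End-to-end = 163 ms.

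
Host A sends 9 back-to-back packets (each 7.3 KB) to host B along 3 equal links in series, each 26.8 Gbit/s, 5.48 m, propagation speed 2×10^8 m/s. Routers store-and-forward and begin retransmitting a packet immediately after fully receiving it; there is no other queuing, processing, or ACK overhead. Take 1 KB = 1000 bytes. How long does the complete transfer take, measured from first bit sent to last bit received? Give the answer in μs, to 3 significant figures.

24.1 μs

Per-hop transmission t_tx = L/R = 58400/26800000000 = 2.1791 μs.
Per-hop propagation t_prop = 5.48/200000000 = 0.0274 μs.
Pipeline fill: first packet needs 3·t_tx to clear all hops; remaining 8 packets each add one t_tx.
Total = (3+9-1)·t_tx + 3·t_prop = 11·2.1791 + 3·0.0274 = 24.1 μs.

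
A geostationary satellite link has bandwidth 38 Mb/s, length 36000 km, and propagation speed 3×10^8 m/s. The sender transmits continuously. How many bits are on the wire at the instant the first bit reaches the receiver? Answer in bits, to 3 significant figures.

Propagation delay = 36000000 / 300000000 = 0.12 s.
BDP = R × t_prop = 38000000 × 0.12 = 4560000 bits.

4560000 bits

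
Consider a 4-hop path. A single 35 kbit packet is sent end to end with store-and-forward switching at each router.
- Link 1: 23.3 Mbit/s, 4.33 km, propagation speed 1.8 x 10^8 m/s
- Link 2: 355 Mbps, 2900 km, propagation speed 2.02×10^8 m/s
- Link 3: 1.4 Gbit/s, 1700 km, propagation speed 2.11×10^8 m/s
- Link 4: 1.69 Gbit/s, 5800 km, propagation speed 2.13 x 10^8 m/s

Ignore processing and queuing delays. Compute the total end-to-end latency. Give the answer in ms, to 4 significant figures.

L = 35000 bits.
Transmission delays (L/R per hop): 1.50215, 0.0985915, 0.025, 0.0207101 ms; sum = 1.64645 ms.
Propagation delays (d/s per hop): 0.0240556, 14.3564, 8.05687, 27.23 ms; sum = 49.6674 ms.
End-to-end = 51.31 ms.

51.31 ms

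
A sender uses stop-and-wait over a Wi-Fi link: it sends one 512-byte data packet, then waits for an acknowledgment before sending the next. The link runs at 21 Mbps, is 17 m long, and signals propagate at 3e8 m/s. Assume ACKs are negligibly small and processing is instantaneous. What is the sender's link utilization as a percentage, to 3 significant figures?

t_tx = L/R = 4096/21000000 = 0.000195048 s.
t_prop = 17/300000000 = 5.66667e-08 s; RTT = 1.13333e-07 s.
Cycle = t_tx + RTT = 0.000195161 s.
Utilization = t_tx / cycle = 0.000195048/0.000195161 = 99.9 %.

99.9 %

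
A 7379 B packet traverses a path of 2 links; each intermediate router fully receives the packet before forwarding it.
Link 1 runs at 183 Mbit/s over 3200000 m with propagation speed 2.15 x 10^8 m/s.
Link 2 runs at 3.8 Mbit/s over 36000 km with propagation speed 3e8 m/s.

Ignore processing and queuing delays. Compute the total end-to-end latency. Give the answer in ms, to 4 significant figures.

150.7 ms

L = 7379 × 8 = 59032 bits.
Transmission delays (L/R per hop): 0.322579, 15.5347 ms; sum = 15.8573 ms.
Propagation delays (d/s per hop): 14.8837, 120 ms; sum = 134.884 ms.
End-to-end = 150.7 ms.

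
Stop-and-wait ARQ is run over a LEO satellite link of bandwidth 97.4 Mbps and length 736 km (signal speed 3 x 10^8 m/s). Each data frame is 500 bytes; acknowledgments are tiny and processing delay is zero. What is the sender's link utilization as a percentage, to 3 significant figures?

0.830 %

t_tx = L/R = 4000/97400000 = 4.10678e-05 s.
t_prop = 736000/300000000 = 0.00245333 s; RTT = 0.00490667 s.
Cycle = t_tx + RTT = 0.00494773 s.
Utilization = t_tx / cycle = 4.10678e-05/0.00494773 = 0.830 %.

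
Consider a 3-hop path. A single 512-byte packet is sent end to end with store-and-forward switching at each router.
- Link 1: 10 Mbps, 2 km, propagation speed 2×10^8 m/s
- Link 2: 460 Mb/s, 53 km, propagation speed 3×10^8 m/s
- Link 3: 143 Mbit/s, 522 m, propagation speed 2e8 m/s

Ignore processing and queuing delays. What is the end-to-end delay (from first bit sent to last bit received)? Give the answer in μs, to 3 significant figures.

636 μs

L = 512 × 8 = 4096 bits.
Transmission delays (L/R per hop): 409.6, 8.90435, 28.6434 μs; sum = 447.148 μs.
Propagation delays (d/s per hop): 10, 176.667, 2.61 μs; sum = 189.277 μs.
End-to-end = 636 μs.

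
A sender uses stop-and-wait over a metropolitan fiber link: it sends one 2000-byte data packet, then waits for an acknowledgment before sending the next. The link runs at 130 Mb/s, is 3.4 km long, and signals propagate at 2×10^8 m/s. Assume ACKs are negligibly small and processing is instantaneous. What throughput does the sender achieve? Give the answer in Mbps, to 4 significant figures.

t_tx = L/R = 16000/130000000 = 0.000123077 s.
t_prop = 3400/200000000 = 1.7e-05 s; RTT = 3.4e-05 s.
Cycle = t_tx + RTT = 0.000157077 s.
Throughput = L / cycle = 16000 / 0.000157077 = 101.9 Mbps.

101.9 Mbps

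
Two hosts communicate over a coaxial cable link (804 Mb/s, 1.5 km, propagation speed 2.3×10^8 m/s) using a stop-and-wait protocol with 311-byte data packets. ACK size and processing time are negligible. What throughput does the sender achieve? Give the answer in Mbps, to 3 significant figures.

154 Mbps

t_tx = L/R = 2488/804000000 = 3.09453e-06 s.
t_prop = 1500/2.3e+08 = 6.52174e-06 s; RTT = 1.30435e-05 s.
Cycle = t_tx + RTT = 1.6138e-05 s.
Throughput = L / cycle = 2488 / 1.6138e-05 = 154 Mbps.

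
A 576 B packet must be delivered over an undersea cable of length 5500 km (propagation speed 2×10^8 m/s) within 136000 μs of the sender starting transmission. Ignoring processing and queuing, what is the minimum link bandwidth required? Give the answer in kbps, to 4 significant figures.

L = 4608 bits.
Propagation delay = 5500000 / 200000000 = 27500 μs.
Transmission budget = 136000 − 27500 = 108500 μs.
R ≥ L / t_tx = 4608 bits / 0.1085 s = 42.47 kbps.

42.47 kbps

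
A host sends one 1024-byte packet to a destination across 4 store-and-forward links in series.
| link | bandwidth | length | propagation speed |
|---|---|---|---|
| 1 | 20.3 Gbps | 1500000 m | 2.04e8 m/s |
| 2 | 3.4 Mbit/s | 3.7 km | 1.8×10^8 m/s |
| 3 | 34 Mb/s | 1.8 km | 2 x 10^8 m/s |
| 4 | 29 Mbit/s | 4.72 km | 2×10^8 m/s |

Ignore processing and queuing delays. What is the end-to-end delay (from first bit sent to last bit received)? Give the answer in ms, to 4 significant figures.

L = 1024 × 8 = 8192 bits.
Transmission delays (L/R per hop): 0.000403547, 2.40941, 0.240941, 0.282483 ms; sum = 2.93324 ms.
Propagation delays (d/s per hop): 7.35294, 0.0205556, 0.009, 0.0236 ms; sum = 7.4061 ms.
End-to-end = 10.34 ms.

10.34 ms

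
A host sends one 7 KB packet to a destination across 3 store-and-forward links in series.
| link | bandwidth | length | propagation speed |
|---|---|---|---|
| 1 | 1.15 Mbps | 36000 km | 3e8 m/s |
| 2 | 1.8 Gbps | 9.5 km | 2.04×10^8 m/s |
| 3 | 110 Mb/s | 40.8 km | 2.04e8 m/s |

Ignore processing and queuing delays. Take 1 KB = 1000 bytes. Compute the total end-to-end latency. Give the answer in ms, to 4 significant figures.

L = 56000 bits.
Transmission delays (L/R per hop): 48.6957, 0.0311111, 0.509091 ms; sum = 49.2359 ms.
Propagation delays (d/s per hop): 120, 0.0465686, 0.2 ms; sum = 120.247 ms.
End-to-end = 169.5 ms.

169.5 ms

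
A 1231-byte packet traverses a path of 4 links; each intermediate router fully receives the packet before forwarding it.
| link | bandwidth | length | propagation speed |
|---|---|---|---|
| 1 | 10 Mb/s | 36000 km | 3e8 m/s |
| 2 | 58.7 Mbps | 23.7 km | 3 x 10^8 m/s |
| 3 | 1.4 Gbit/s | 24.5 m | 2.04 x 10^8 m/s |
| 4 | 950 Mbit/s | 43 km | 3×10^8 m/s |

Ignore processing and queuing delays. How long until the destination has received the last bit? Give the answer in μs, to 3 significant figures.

L = 1231 × 8 = 9848 bits.
Transmission delays (L/R per hop): 984.8, 167.768, 7.03429, 10.3663 μs; sum = 1169.97 μs.
Propagation delays (d/s per hop): 120000, 79, 0.120098, 143.333 μs; sum = 120222 μs.
End-to-end = 121000 μs.

121000 μs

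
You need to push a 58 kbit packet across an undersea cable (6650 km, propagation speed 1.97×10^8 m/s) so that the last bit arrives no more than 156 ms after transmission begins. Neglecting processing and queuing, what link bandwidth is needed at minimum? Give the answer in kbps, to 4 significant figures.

Propagation delay = 6650000 / 197000000 = 33.7563 ms.
Transmission budget = 156 − 33.7563 = 122.244 ms.
R ≥ L / t_tx = 58000 bits / 0.122244 s = 474.5 kbps.

474.5 kbps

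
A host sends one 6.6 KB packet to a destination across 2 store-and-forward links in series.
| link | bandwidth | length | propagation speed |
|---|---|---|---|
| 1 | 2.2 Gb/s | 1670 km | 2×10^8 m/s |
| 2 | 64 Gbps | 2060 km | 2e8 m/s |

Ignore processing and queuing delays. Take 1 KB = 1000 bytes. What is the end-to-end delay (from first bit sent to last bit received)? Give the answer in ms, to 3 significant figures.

18.7 ms

L = 52800 bits.
Transmission delays (L/R per hop): 0.024, 0.000825 ms; sum = 0.024825 ms.
Propagation delays (d/s per hop): 8.35, 10.3 ms; sum = 18.65 ms.
End-to-end = 18.7 ms.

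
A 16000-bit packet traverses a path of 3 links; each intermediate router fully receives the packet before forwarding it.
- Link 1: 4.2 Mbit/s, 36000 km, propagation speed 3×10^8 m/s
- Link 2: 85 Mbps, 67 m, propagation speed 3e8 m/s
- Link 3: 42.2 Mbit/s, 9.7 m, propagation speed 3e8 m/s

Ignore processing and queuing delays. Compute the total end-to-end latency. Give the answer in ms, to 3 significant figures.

124 ms

Transmission delays (L/R per hop): 3.80952, 0.188235, 0.379147 ms; sum = 4.37691 ms.
Propagation delays (d/s per hop): 120, 0.000223333, 3.23333e-05 ms; sum = 120 ms.
End-to-end = 124 ms.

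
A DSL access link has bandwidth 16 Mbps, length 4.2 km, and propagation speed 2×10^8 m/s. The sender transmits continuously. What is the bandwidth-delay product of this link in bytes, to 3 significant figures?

Propagation delay = 4200 / 200000000 = 2.1e-05 s.
BDP = R × t_prop = 16000000 × 2.1e-05 = 336 bits.
In bytes: 336/8 = 42.0 bytes.

42.0 bytes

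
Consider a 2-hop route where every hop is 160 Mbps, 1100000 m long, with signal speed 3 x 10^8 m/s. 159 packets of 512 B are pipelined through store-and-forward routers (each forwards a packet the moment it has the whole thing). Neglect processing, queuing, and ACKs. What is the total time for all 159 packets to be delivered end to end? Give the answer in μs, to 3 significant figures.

11400 μs

Per-hop transmission t_tx = L/R = 4096/160000000 = 25.6 μs.
Per-hop propagation t_prop = 1100000/300000000 = 3666.67 μs.
Pipeline fill: first packet needs 2·t_tx to clear all hops; remaining 158 packets each add one t_tx.
Total = (2+159-1)·t_tx + 2·t_prop = 160·25.6 + 2·3666.67 = 11400 μs.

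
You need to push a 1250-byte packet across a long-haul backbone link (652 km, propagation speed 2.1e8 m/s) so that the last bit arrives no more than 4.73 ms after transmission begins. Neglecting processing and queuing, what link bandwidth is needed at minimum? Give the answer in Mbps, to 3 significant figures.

L = 10000 bits.
Propagation delay = 652000 / 210000000 = 3.10476 ms.
Transmission budget = 4.73 − 3.10476 = 1.62524 ms.
R ≥ L / t_tx = 10000 bits / 0.00162524 s = 6.15 Mbps.

6.15 Mbps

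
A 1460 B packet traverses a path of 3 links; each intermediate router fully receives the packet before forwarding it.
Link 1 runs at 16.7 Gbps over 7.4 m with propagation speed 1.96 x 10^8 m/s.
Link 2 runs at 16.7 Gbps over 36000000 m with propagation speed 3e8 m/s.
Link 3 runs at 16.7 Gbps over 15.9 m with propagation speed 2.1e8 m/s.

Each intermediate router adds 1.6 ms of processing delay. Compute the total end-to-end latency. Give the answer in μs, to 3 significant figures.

123000 μs

L = 1460 × 8 = 11680 bits.
Transmission delay per hop = L/R = 11680/16700000000 = 0.699401 μs; 3 hops → 2.0982 μs.
Propagation delays (d/s per hop): 0.0377551, 120000, 0.0757143 μs; sum = 120000 μs.
Processing at 2 router(s): 2 × 1.6 ms = 3200 μs.
End-to-end = 123000 μs.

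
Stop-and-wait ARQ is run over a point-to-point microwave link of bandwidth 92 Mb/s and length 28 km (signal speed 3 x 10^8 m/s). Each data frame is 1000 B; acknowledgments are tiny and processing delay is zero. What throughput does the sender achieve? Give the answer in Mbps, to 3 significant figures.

t_tx = L/R = 8000/92000000 = 8.69565e-05 s.
t_prop = 28000/300000000 = 9.33333e-05 s; RTT = 0.000186667 s.
Cycle = t_tx + RTT = 0.000273623 s.
Throughput = L / cycle = 8000 / 0.000273623 = 29.2 Mbps.

29.2 Mbps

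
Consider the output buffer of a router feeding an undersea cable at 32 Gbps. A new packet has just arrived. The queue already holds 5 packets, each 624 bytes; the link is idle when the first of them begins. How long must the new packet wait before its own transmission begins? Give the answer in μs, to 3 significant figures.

Each queued packet: L/R = 4992/32000000000 = 0.156 μs.
5 queued → 0.78 μs.
Queuing delay = 0.780 μs.

0.780 μs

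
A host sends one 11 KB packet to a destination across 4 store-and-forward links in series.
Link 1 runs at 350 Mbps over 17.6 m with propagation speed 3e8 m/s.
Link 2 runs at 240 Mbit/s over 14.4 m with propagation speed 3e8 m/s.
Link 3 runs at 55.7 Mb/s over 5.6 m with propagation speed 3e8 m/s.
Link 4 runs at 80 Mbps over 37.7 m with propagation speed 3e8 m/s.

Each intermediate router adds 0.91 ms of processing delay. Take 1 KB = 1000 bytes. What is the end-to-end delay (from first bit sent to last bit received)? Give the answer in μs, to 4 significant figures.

L = 88000 bits.
Transmission delays (L/R per hop): 251.429, 366.667, 1579.89, 1100 μs; sum = 3297.99 μs.
Propagation delays (d/s per hop): 0.0586667, 0.048, 0.0186667, 0.125667 μs; sum = 0.251 μs.
Processing at 3 router(s): 3 × 0.91 ms = 2730 μs.
End-to-end = 6028 μs.

6028 μs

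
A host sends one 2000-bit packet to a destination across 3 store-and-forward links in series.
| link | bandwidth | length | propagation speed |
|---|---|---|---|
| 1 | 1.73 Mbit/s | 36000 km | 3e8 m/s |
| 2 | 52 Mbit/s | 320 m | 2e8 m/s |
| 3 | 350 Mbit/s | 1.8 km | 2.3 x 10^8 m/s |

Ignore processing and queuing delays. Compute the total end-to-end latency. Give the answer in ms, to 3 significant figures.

121 ms

Transmission delays (L/R per hop): 1.15607, 0.0384615, 0.00571429 ms; sum = 1.20025 ms.
Propagation delays (d/s per hop): 120, 0.0016, 0.00782609 ms; sum = 120.009 ms.
End-to-end = 121 ms.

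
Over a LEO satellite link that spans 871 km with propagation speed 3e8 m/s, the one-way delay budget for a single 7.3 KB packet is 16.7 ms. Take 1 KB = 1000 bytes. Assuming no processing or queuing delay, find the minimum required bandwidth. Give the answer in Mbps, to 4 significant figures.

L = 58400 bits.
Propagation delay = 871000 / 300000000 = 2.90333 ms.
Transmission budget = 16.7 − 2.90333 = 13.7967 ms.
R ≥ L / t_tx = 58400 bits / 0.0137967 s = 4.233 Mbps.

4.233 Mbps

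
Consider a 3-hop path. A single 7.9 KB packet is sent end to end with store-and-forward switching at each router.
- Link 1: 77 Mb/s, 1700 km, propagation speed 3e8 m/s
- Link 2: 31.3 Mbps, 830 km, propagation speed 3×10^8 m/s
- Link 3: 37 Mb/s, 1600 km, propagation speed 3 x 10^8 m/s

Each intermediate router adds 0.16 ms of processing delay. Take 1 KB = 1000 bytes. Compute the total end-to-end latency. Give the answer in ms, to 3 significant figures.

L = 63200 bits.
Transmission delays (L/R per hop): 0.820779, 2.01917, 1.70811 ms; sum = 4.54806 ms.
Propagation delays (d/s per hop): 5.66667, 2.76667, 5.33333 ms; sum = 13.7667 ms.
Processing at 2 router(s): 2 × 0.16 ms = 0.32 ms.
End-to-end = 18.6 ms.

18.6 ms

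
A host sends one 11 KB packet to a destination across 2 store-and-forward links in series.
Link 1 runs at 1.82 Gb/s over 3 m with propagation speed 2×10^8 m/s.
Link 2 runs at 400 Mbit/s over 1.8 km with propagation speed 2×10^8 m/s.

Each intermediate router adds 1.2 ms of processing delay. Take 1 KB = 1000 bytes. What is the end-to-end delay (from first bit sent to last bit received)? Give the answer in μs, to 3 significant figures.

L = 88000 bits.
Transmission delays (L/R per hop): 48.3516, 220 μs; sum = 268.352 μs.
Propagation delays (d/s per hop): 0.015, 9 μs; sum = 9.015 μs.
Processing at 1 router(s): 1 × 1.2 ms = 1200 μs.
End-to-end = 1480 μs.

1480 μs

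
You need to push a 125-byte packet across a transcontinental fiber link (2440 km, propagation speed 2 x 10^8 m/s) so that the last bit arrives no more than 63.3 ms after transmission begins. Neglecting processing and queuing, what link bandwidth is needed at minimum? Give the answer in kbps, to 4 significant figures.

19.57 kbps

L = 1000 bits.
Propagation delay = 2440000 / 200000000 = 12.2 ms.
Transmission budget = 63.3 − 12.2 = 51.1 ms.
R ≥ L / t_tx = 1000 bits / 0.0511 s = 19.57 kbps.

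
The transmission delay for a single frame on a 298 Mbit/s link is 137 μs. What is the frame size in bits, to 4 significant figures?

L = R × t_tx = 298000000 b/s × 0.000137 s = 40826 bits.

40830 bits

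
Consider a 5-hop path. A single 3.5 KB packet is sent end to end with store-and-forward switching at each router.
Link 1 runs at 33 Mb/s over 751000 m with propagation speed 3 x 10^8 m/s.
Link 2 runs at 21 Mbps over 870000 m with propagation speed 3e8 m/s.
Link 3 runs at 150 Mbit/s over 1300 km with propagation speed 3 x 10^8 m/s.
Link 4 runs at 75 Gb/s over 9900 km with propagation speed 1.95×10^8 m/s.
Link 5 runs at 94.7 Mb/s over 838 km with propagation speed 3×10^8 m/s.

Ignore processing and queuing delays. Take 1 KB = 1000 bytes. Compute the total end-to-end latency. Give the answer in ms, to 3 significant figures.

66.0 ms

L = 28000 bits.
Transmission delays (L/R per hop): 0.848485, 1.33333, 0.186667, 0.000373333, 0.295671 ms; sum = 2.66453 ms.
Propagation delays (d/s per hop): 2.50333, 2.9, 4.33333, 50.7692, 2.79333 ms; sum = 63.2992 ms.
End-to-end = 66.0 ms.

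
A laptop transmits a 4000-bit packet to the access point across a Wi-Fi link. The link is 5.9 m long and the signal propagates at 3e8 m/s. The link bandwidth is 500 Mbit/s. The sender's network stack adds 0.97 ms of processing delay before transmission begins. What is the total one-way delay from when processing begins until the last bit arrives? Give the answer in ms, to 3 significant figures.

0.978 ms

Transmission delay = L/R = 4000 / 500000000 = 0.008 ms.
Propagation delay = d/s = 5.9 m / 300000000 m/s = 1.96667e-05 ms.
Plus processing delay 0.97 ms = 0.97 ms.
Total = 0.978 ms.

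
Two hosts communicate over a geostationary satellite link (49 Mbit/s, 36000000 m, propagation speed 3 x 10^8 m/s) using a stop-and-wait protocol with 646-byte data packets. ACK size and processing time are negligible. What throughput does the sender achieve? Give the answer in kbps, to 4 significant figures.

t_tx = L/R = 5168/49000000 = 0.000105469 s.
t_prop = 36000000/300000000 = 0.12 s; RTT = 0.24 s.
Cycle = t_tx + RTT = 0.240105 s.
Throughput = L / cycle = 5168 / 0.240105 = 21.52 kbps.

21.52 kbps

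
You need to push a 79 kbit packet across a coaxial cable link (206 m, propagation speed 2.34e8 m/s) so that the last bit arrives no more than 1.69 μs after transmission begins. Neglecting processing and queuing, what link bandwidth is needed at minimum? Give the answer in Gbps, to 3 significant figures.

Propagation delay = 206 / 234000000 = 0.880342 μs.
Transmission budget = 1.69 − 0.880342 = 0.809658 μs.
R ≥ L / t_tx = 79000 bits / 8.09658e-07 s = 97.6 Gbps.

97.6 Gbps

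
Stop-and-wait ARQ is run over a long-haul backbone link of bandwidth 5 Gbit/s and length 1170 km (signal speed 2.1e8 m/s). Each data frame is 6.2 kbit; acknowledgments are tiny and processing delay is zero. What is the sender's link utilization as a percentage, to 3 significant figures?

t_tx = L/R = 6200/5000000000 = 1.24e-06 s.
t_prop = 1170000/210000000 = 0.00557143 s; RTT = 0.0111429 s.
Cycle = t_tx + RTT = 0.0111441 s.
Utilization = t_tx / cycle = 1.24e-06/0.0111441 = 0.0111 %.

0.0111 %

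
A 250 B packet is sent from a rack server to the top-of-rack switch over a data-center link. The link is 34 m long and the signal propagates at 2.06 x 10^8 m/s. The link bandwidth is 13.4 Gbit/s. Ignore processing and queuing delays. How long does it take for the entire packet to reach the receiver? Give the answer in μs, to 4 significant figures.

L = 250 × 8 = 2000 bits.
Transmission delay = L/R = 2000 / 13400000000 = 0.149254 μs.
Propagation delay = d/s = 34 m / 206000000 m/s = 0.165049 μs.
Total = 0.3143 μs.

0.3143 μs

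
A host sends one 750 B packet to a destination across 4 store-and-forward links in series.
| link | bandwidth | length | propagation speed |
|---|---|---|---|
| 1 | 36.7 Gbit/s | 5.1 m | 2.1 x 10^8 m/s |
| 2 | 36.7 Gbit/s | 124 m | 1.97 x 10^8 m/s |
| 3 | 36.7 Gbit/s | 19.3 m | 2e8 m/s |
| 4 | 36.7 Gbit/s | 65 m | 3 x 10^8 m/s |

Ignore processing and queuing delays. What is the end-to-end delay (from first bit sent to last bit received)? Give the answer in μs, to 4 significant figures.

1.621 μs

L = 750 × 8 = 6000 bits.
Transmission delay per hop = L/R = 6000/36700000000 = 0.163488 μs; 4 hops → 0.653951 μs.
Propagation delays (d/s per hop): 0.0242857, 0.629442, 0.0965, 0.216667 μs; sum = 0.966894 μs.
End-to-end = 1.621 μs.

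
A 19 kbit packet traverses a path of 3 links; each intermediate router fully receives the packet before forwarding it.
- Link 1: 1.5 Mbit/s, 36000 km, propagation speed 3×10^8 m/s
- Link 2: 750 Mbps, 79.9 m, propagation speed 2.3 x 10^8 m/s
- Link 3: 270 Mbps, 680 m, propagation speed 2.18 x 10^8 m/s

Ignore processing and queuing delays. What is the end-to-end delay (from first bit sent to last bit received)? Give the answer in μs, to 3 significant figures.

133000 μs

L = 19000 bits.
Transmission delays (L/R per hop): 12666.7, 25.3333, 70.3704 μs; sum = 12762.4 μs.
Propagation delays (d/s per hop): 120000, 0.347391, 3.11927 μs; sum = 120003 μs.
End-to-end = 133000 μs.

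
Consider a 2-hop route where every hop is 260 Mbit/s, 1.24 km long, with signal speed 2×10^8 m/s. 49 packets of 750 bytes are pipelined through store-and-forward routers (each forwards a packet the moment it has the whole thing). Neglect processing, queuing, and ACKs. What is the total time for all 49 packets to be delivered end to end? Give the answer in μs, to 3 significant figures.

1170 μs

Per-hop transmission t_tx = L/R = 6000/260000000 = 23.0769 μs.
Per-hop propagation t_prop = 1240/200000000 = 6.2 μs.
Pipeline fill: first packet needs 2·t_tx to clear all hops; remaining 48 packets each add one t_tx.
Total = (2+49-1)·t_tx + 2·t_prop = 50·23.0769 + 2·6.2 = 1170 μs.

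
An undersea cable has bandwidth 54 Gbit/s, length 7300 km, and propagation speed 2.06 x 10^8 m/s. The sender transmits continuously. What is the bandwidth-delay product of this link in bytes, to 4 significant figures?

Propagation delay = 7300000 / 206000000 = 0.0354369 s.
BDP = R × t_prop = 54000000000 × 0.0354369 = 1913590000 bits.
In bytes: 1913590000/8 = 239200000 bytes.

239200000 bytes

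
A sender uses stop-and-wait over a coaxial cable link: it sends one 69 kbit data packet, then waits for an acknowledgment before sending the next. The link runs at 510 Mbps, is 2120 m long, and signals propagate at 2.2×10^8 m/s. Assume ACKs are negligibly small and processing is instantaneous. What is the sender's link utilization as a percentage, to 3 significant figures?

87.5 %

t_tx = L/R = 69000/510000000 = 0.000135294 s.
t_prop = 2120/2.2e+08 = 9.63636e-06 s; RTT = 1.92727e-05 s.
Cycle = t_tx + RTT = 0.000154567 s.
Utilization = t_tx / cycle = 0.000135294/0.000154567 = 87.5 %.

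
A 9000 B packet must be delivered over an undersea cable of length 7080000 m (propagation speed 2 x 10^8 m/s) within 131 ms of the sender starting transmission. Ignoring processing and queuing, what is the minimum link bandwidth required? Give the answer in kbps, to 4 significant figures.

753.1 kbps

L = 72000 bits.
Propagation delay = 7080000 / 200000000 = 35.4 ms.
Transmission budget = 131 − 35.4 = 95.6 ms.
R ≥ L / t_tx = 72000 bits / 0.0956 s = 753.1 kbps.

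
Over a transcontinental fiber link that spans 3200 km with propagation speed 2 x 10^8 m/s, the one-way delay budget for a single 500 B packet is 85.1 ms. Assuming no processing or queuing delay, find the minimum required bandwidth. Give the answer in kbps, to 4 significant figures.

57.89 kbps

L = 4000 bits.
Propagation delay = 3200000 / 200000000 = 16 ms.
Transmission budget = 85.1 − 16 = 69.1 ms.
R ≥ L / t_tx = 4000 bits / 0.0691 s = 57.89 kbps.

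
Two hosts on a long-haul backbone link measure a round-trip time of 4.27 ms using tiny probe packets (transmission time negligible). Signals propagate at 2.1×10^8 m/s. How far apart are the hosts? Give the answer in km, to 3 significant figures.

448 km

One-way propagation = RTT/2 = 2.135 ms.
d = s × t = 210000000 × 0.002135 = 448 km.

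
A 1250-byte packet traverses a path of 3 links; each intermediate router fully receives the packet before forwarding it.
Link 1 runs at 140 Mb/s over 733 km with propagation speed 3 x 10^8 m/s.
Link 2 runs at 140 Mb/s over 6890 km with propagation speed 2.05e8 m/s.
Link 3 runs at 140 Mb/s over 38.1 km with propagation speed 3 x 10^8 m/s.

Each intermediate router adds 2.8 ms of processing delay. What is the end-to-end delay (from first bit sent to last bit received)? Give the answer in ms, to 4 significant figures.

L = 1250 × 8 = 10000 bits.
Transmission delay per hop = L/R = 10000/140000000 = 0.0714286 ms; 3 hops → 0.214286 ms.
Propagation delays (d/s per hop): 2.44333, 33.6098, 0.127 ms; sum = 36.1801 ms.
Processing at 2 router(s): 2 × 2.8 ms = 5.6 ms.
End-to-end = 41.99 ms.

41.99 ms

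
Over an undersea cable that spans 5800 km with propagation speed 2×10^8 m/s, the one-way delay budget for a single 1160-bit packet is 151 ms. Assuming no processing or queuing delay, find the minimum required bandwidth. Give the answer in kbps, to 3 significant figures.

Propagation delay = 5800000 / 200000000 = 29 ms.
Transmission budget = 151 − 29 = 122 ms.
R ≥ L / t_tx = 1160 bits / 0.122 s = 9.51 kbps.

9.51 kbps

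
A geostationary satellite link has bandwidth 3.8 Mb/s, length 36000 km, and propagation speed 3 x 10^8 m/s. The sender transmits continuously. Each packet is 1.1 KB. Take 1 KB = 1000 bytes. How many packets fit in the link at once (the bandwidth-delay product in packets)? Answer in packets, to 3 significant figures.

51.8 packets

Propagation delay = 36000000 / 300000000 = 0.12 s.
BDP = R × t_prop = 3800000 × 0.12 = 456000 bits.
In packets of 8800 bits: 51.8 packets.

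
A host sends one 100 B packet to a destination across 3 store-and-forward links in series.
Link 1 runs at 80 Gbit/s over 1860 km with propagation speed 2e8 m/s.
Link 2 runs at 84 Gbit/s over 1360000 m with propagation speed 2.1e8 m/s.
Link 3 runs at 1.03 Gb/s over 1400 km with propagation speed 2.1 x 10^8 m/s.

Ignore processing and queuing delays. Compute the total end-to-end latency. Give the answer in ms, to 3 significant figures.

L = 100 × 8 = 800 bits.
Transmission delays (L/R per hop): 1e-05, 9.52381e-06, 0.000776699 ms; sum = 0.000796223 ms.
Propagation delays (d/s per hop): 9.3, 6.47619, 6.66667 ms; sum = 22.4429 ms.
End-to-end = 22.4 ms.

22.4 ms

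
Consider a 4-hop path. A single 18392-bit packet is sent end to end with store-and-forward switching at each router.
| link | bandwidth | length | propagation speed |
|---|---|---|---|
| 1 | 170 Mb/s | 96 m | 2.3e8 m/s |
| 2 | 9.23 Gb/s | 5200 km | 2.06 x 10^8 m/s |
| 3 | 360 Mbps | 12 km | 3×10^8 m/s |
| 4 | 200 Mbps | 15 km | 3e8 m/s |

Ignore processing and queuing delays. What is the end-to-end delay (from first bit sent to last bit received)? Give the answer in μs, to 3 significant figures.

25600 μs

Transmission delays (L/R per hop): 108.188, 1.99263, 51.0889, 91.96 μs; sum = 253.23 μs.
Propagation delays (d/s per hop): 0.417391, 25242.7, 40, 50 μs; sum = 25333.1 μs.
End-to-end = 25600 μs.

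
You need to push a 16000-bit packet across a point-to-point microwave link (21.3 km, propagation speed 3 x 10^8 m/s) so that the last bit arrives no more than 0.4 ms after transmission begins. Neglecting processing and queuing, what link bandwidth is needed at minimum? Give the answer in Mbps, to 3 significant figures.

Propagation delay = 21300 / 300000000 = 0.071 ms.
Transmission budget = 0.4 − 0.071 = 0.329 ms.
R ≥ L / t_tx = 16000 bits / 0.000329 s = 48.6 Mbps.

48.6 Mbps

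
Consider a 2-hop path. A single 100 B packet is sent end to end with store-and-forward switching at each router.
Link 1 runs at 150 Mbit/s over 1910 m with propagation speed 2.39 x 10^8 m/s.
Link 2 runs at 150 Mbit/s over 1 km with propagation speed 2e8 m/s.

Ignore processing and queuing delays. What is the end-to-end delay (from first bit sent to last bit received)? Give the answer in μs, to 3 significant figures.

23.7 μs

L = 100 × 8 = 800 bits.
Transmission delay per hop = L/R = 800/150000000 = 5.33333 μs; 2 hops → 10.6667 μs.
Propagation delays (d/s per hop): 7.99163, 5 μs; sum = 12.9916 μs.
End-to-end = 23.7 μs.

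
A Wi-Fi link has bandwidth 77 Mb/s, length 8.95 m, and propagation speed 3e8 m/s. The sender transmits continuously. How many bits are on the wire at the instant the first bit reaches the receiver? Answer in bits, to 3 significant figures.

2.30 bits

Propagation delay = 8.95 / 300000000 = 2.98333e-08 s.
BDP = R × t_prop = 77000000 × 2.98333e-08 = 2.29717 bits.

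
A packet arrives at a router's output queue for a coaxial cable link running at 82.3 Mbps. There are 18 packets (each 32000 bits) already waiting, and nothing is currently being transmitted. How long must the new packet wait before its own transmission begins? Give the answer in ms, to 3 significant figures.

7.00 ms

Each queued packet: L/R = 32000/82300000 = 0.388821 ms.
18 queued → 6.99878 ms.
Queuing delay = 7.00 ms.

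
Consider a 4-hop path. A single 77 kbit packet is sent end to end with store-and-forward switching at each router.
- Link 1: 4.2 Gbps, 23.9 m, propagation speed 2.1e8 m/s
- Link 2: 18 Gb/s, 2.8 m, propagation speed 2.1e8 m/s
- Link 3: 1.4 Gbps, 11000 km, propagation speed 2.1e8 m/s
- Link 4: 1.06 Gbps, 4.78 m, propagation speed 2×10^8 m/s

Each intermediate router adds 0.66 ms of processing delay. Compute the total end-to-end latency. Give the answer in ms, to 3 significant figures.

L = 77000 bits.
Transmission delays (L/R per hop): 0.0183333, 0.00427778, 0.055, 0.0726415 ms; sum = 0.150253 ms.
Propagation delays (d/s per hop): 0.00011381, 1.33333e-05, 52.381, 2.39e-05 ms; sum = 52.3811 ms.
Processing at 3 router(s): 3 × 0.66 ms = 1.98 ms.
End-to-end = 54.5 ms.

54.5 ms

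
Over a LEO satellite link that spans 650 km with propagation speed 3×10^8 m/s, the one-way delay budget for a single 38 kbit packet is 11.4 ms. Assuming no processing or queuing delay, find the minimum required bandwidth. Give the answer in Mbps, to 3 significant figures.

4.12 Mbps

Propagation delay = 650000 / 300000000 = 2.16667 ms.
Transmission budget = 11.4 − 2.16667 = 9.23333 ms.
R ≥ L / t_tx = 38000 bits / 0.00923333 s = 4.12 Mbps.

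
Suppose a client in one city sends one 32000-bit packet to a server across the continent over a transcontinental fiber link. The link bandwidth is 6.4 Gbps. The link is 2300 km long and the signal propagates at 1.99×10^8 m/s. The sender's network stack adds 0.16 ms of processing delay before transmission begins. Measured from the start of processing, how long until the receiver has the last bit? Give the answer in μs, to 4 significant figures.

Transmission delay = L/R = 32000 / 6400000000 = 5 μs.
Propagation delay = d/s = 2300000 m / 199000000 m/s = 11557.8 μs.
Plus processing delay 0.16 ms = 160 μs.
Total = 11720 μs.

11720 μs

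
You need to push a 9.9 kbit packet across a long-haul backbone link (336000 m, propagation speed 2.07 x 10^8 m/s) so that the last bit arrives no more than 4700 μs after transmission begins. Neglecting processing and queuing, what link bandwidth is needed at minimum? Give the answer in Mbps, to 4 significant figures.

3.218 Mbps

Propagation delay = 336000 / 2.07e+08 = 1623.19 μs.
Transmission budget = 4700 − 1623.19 = 3076.81 μs.
R ≥ L / t_tx = 9900 bits / 0.00307681 s = 3.218 Mbps.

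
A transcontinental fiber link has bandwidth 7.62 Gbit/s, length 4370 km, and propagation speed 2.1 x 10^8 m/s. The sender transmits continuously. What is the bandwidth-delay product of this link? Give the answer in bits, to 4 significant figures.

Propagation delay = 4370000 / 210000000 = 0.0208095 s.
BDP = R × t_prop = 7620000000 × 0.0208095 = 158569000 bits.

158600000 bits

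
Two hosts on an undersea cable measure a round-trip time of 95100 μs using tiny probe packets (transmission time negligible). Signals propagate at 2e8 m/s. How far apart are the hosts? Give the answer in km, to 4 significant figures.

One-way propagation = RTT/2 = 47550 μs.
d = s × t = 200000000 × 0.04755 = 9510 km.

9510 km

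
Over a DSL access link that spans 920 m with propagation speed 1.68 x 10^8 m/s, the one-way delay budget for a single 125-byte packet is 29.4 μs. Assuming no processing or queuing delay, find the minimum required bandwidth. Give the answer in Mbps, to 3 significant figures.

41.8 Mbps

L = 1000 bits.
Propagation delay = 920 / 168000000 = 5.47619 μs.
Transmission budget = 29.4 − 5.47619 = 23.9238 μs.
R ≥ L / t_tx = 1000 bits / 2.39238e-05 s = 41.8 Mbps.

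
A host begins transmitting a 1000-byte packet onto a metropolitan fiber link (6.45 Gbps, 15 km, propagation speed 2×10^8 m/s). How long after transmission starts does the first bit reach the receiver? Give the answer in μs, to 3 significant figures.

75.0 μs

First bit experiences only propagation delay: d/s = 15000/200000000 = 75.0 μs.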